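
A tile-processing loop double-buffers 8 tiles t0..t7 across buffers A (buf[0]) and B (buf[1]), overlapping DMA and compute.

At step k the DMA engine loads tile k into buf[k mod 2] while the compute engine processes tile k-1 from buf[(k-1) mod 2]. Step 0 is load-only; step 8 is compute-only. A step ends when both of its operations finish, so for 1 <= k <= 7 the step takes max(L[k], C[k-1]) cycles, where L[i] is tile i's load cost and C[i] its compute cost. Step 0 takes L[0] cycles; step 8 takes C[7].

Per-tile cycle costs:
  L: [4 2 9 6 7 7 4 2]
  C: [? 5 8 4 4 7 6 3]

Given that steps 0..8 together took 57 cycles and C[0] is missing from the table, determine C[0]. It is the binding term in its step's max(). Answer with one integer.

C[0] = 6

step 0 → dur = L[0]=4 = 4
step 1 → dur = max(L[1]=2, C[0]=?) = C[0]  (unknown; binding)
step 2 → dur = max(L[2]=9, C[1]=5) = 9
step 3 → dur = max(L[3]=6, C[2]=8) = 8
step 4 → dur = max(L[4]=7, C[3]=4) = 7
step 5 → dur = max(L[5]=7, C[4]=4) = 7
step 6 → dur = max(L[6]=4, C[5]=7) = 7
step 7 → dur = max(L[7]=2, C[6]=6) = 6
step 8 → dur = C[7]=3 = 3
sum of known step durations = 51
dur[1] = total - known = 57 - 51 = 6
C[0] is the binding max in step 1, so C[0] = dur[1] = 6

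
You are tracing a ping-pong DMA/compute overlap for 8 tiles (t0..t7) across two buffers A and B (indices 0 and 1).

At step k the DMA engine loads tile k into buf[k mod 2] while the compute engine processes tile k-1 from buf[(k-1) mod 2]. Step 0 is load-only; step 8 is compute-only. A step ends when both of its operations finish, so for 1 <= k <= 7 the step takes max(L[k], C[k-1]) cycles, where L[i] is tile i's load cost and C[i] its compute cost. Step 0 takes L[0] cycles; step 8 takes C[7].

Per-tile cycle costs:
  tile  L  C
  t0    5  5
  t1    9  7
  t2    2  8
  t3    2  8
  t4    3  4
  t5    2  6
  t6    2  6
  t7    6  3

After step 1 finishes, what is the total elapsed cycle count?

end_cycle[1] = 14

  0. 5=5c; end=5; A:t0 B:-
  1. max(9,5)=9c; end=14; A:t0 B:t1
  2. max(2,7)=7c; end=21; A:t2 B:t1
  3. max(2,8)=8c; end=29; A:t2 B:t3
  4. max(3,8)=8c; end=37; A:t4 B:t3
  5. max(2,4)=4c; end=41; A:t4 B:t5
  6. max(2,6)=6c; end=47; A:t6 B:t5
  7. max(6,6)=6c; end=53; A:t6 B:t7
  8. 3=3c; end=56; A:t6 B:t7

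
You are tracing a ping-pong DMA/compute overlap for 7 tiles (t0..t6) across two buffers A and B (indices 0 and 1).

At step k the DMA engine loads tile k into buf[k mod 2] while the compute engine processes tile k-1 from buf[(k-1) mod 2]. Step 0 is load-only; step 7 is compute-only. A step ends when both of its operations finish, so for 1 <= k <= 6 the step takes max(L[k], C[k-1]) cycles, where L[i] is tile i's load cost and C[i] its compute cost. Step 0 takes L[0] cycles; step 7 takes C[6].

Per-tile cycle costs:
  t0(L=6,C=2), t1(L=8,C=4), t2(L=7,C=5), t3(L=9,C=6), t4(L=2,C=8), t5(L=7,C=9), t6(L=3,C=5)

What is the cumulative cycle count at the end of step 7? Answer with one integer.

end_cycle[7] = 58

  0. 6=6c; end=6; A:t0 B:-
  1. max(8,2)=8c; end=14; A:t0 B:t1
  2. max(7,4)=7c; end=21; A:t2 B:t1
  3. max(9,5)=9c; end=30; A:t2 B:t3
  4. max(2,6)=6c; end=36; A:t4 B:t3
  5. max(7,8)=8c; end=44; A:t4 B:t5
  6. max(3,9)=9c; end=53; A:t6 B:t5
  7. 5=5c; end=58; A:t6 B:t5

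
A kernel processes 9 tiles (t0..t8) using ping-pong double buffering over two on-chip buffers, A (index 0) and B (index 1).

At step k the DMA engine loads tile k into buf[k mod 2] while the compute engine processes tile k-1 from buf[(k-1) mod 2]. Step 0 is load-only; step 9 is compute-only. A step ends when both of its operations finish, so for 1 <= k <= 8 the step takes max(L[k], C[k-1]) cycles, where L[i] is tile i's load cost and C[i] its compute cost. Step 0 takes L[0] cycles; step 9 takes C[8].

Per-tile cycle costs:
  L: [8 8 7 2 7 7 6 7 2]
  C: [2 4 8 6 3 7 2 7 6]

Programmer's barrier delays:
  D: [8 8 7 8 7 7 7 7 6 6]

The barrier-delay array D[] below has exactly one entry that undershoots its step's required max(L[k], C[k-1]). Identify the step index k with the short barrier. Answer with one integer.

hazard at step 8

[0] required=L[0]=8=8 vs D=8 ok
[1] required=max(L[1]=8,C[0]=2)=8 vs D=8 ok
[2] required=max(L[2]=7,C[1]=4)=7 vs D=7 ok
[3] required=max(L[3]=2,C[2]=8)=8 vs D=8 ok
[4] required=max(L[4]=7,C[3]=6)=7 vs D=7 ok
[5] required=max(L[5]=7,C[4]=3)=7 vs D=7 ok
[6] required=max(L[6]=6,C[5]=7)=7 vs D=7 ok
[7] required=max(L[7]=7,C[6]=2)=7 vs D=7 ok
[8] required=max(L[8]=2,C[7]=7)=7 vs D=6 SHORT
[9] required=C[8]=6=6 vs D=6 ok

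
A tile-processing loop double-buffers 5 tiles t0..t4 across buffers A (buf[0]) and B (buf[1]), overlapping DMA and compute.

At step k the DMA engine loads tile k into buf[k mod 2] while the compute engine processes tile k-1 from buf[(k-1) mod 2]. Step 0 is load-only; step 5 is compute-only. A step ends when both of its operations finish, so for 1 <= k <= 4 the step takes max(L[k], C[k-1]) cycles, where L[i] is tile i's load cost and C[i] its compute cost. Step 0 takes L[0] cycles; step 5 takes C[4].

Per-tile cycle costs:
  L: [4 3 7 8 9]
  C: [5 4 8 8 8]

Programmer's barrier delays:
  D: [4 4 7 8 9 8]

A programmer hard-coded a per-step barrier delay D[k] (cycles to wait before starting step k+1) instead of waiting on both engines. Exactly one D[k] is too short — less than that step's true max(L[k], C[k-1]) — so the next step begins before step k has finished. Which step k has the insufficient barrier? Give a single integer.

k=0 barrier L[0]=4→4c, D[0]=4 ok
k=1 barrier max(L[1]=3,C[0]=5)→5c, D[1]=4 SHORT
k=2 barrier max(L[2]=7,C[1]=4)→7c, D[2]=7 ok
k=3 barrier max(L[3]=8,C[2]=8)→8c, D[3]=8 ok
k=4 barrier max(L[4]=9,C[3]=8)→9c, D[4]=9 ok
k=5 barrier C[4]=8→8c, D[5]=8 ok

hazard at step 1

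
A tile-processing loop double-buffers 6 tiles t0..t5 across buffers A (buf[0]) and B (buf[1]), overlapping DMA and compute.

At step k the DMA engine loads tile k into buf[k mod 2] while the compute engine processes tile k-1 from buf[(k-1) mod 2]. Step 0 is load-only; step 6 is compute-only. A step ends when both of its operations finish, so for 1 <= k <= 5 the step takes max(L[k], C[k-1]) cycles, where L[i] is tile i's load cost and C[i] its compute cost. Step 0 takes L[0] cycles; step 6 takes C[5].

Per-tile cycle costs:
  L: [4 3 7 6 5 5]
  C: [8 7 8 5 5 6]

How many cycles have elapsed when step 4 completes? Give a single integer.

end_cycle[4] = 32

k=0 load=t0/4c comp=- wait=4 total=4
k=1 load=t1/3c comp=t0/8c wait=8 total=12
k=2 load=t2/7c comp=t1/7c wait=7 total=19
k=3 load=t3/6c comp=t2/8c wait=8 total=27
k=4 load=t4/5c comp=t3/5c wait=5 total=32
k=5 load=t5/5c comp=t4/5c wait=5 total=37
k=6 load=- comp=t5/6c wait=6 total=43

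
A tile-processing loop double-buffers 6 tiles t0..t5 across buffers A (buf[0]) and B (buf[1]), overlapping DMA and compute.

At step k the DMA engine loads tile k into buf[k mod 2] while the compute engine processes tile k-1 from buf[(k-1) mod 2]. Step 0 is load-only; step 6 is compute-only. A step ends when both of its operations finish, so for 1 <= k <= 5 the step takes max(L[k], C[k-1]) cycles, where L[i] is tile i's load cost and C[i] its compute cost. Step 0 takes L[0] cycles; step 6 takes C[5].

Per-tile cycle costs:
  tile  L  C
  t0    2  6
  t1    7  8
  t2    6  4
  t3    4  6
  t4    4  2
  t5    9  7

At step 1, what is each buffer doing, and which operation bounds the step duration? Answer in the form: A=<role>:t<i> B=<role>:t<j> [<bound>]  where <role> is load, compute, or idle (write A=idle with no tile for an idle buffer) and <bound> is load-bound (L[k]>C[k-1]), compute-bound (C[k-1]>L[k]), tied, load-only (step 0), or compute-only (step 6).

step 1: A=compute:t0 B=load:t1 [load-bound]

step 0: L[0]=2 → dur=2, Σ=2 | A=load:t0 B=idle [load-only]
step 1: L[1]=7 C[0]=6 → dur=7, Σ=9 | A=compute:t0 B=load:t1 [load-bound]
step 2: L[2]=6 C[1]=8 → dur=8, Σ=17 | A=load:t2 B=compute:t1 [compute-bound]
step 3: L[3]=4 C[2]=4 → dur=4, Σ=21 | A=compute:t2 B=load:t3 [tied]
step 4: L[4]=4 C[3]=6 → dur=6, Σ=27 | A=load:t4 B=compute:t3 [compute-bound]
step 5: L[5]=9 C[4]=2 → dur=9, Σ=36 | A=compute:t4 B=load:t5 [load-bound]
step 6: C[5]=7 → dur=7, Σ=43 | A=idle B=compute:t5 [compute-only]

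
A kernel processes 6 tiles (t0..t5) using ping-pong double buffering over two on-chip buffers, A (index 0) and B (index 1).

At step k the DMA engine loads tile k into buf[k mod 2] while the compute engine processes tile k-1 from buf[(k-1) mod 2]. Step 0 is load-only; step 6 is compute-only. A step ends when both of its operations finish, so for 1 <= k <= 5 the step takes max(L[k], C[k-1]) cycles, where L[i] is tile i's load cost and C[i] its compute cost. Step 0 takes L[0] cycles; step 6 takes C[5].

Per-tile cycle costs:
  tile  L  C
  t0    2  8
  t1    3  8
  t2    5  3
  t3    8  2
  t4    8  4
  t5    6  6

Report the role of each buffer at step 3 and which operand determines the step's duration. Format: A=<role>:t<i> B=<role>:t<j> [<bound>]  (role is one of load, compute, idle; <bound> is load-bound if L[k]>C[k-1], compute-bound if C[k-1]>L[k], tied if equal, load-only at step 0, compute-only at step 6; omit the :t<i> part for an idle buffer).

step 3: A=compute:t2 B=load:t3 [load-bound]

  0. 2=2c; end=2; A:t0 B:-
  1. max(3,8)=8c; end=10; A:t0 B:t1
  2. max(5,8)=8c; end=18; A:t2 B:t1
  3. max(8,3)=8c; end=26; A:t2 B:t3
  4. max(8,2)=8c; end=34; A:t4 B:t3
  5. max(6,4)=6c; end=40; A:t4 B:t5
  6. 6=6c; end=46; A:t4 B:t5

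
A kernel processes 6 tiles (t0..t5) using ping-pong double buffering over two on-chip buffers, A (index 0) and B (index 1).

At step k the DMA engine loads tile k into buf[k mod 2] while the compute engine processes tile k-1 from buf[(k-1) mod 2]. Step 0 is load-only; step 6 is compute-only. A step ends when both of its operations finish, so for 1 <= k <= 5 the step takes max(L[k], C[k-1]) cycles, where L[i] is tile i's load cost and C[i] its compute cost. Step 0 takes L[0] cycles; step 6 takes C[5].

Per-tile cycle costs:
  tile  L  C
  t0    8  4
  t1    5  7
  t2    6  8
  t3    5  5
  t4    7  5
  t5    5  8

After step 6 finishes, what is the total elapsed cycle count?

  0. 8=8c; end=8; A:t0 B:-
  1. max(5,4)=5c; end=13; A:t0 B:t1
  2. max(6,7)=7c; end=20; A:t2 B:t1
  3. max(5,8)=8c; end=28; A:t2 B:t3
  4. max(7,5)=7c; end=35; A:t4 B:t3
  5. max(5,5)=5c; end=40; A:t4 B:t5
  6. 8=8c; end=48; A:t4 B:t5

end_cycle[6] = 48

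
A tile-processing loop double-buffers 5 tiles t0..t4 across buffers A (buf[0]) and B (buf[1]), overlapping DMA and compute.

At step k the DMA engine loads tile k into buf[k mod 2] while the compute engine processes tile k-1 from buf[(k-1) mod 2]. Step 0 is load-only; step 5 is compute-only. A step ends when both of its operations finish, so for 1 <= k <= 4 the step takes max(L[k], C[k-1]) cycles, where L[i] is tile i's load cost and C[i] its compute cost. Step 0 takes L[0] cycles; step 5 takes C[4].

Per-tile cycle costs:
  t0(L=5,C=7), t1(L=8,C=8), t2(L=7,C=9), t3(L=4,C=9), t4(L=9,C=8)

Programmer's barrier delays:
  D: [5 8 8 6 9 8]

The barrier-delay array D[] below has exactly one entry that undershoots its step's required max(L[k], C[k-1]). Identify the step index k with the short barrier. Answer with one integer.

hazard at step 3

[0] required=L[0]=5=5 vs D=5 ok
[1] required=max(L[1]=8,C[0]=7)=8 vs D=8 ok
[2] required=max(L[2]=7,C[1]=8)=8 vs D=8 ok
[3] required=max(L[3]=4,C[2]=9)=9 vs D=6 SHORT
[4] required=max(L[4]=9,C[3]=9)=9 vs D=9 ok
[5] required=C[4]=8=8 vs D=8 ok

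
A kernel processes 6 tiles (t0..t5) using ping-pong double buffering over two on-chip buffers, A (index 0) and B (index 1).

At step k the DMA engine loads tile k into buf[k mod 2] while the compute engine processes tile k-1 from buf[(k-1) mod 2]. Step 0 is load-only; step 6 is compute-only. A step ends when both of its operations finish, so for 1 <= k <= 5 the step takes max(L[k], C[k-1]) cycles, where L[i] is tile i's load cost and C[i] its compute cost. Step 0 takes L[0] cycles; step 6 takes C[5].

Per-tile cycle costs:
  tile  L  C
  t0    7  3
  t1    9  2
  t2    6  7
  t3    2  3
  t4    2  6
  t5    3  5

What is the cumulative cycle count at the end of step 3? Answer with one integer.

step 0: L[0]=7 → dur=7, Σ=7 | A=load:t0 B=idle [load-only]
step 1: L[1]=9 C[0]=3 → dur=9, Σ=16 | A=compute:t0 B=load:t1 [load-bound]
step 2: L[2]=6 C[1]=2 → dur=6, Σ=22 | A=load:t2 B=compute:t1 [load-bound]
step 3: L[3]=2 C[2]=7 → dur=7, Σ=29 | A=compute:t2 B=load:t3 [compute-bound]
step 4: L[4]=2 C[3]=3 → dur=3, Σ=32 | A=load:t4 B=compute:t3 [compute-bound]
step 5: L[5]=3 C[4]=6 → dur=6, Σ=38 | A=compute:t4 B=load:t5 [compute-bound]
step 6: C[5]=5 → dur=5, Σ=43 | A=idle B=compute:t5 [compute-only]

end_cycle[3] = 29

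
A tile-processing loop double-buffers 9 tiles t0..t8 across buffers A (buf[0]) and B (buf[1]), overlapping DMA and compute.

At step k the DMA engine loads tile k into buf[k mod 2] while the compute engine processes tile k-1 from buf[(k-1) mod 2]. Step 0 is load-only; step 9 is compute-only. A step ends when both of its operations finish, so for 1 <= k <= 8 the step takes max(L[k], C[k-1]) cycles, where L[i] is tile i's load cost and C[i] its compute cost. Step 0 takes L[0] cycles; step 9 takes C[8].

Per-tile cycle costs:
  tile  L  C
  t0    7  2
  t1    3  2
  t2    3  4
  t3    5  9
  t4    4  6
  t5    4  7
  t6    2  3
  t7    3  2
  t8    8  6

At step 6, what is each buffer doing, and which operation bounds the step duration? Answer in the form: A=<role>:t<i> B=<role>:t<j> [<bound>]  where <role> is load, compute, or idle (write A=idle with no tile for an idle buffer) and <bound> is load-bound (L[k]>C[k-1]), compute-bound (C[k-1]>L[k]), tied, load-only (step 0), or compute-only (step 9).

step 0: L[0]=7 → dur=7, Σ=7 | A=load:t0 B=idle [load-only]
step 1: L[1]=3 C[0]=2 → dur=3, Σ=10 | A=compute:t0 B=load:t1 [load-bound]
step 2: L[2]=3 C[1]=2 → dur=3, Σ=13 | A=load:t2 B=compute:t1 [load-bound]
step 3: L[3]=5 C[2]=4 → dur=5, Σ=18 | A=compute:t2 B=load:t3 [load-bound]
step 4: L[4]=4 C[3]=9 → dur=9, Σ=27 | A=load:t4 B=compute:t3 [compute-bound]
step 5: L[5]=4 C[4]=6 → dur=6, Σ=33 | A=compute:t4 B=load:t5 [compute-bound]
step 6: L[6]=2 C[5]=7 → dur=7, Σ=40 | A=load:t6 B=compute:t5 [compute-bound]
step 7: L[7]=3 C[6]=3 → dur=3, Σ=43 | A=compute:t6 B=load:t7 [tied]
step 8: L[8]=8 C[7]=2 → dur=8, Σ=51 | A=load:t8 B=compute:t7 [load-bound]
step 9: C[8]=6 → dur=6, Σ=57 | A=compute:t8 B=idle [compute-only]

step 6: A=load:t6 B=compute:t5 [compute-bound]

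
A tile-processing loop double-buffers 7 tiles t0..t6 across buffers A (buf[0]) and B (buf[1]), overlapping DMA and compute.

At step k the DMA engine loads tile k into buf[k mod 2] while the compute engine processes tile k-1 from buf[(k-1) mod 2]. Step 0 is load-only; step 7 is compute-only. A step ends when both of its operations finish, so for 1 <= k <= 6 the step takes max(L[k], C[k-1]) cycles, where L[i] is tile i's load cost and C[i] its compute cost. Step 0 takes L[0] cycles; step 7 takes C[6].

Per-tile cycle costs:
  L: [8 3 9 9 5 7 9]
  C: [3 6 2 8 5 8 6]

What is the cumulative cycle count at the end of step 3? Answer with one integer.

k=0 load=t0/8c comp=- wait=8 total=8
k=1 load=t1/3c comp=t0/3c wait=3 total=11
k=2 load=t2/9c comp=t1/6c wait=9 total=20
k=3 load=t3/9c comp=t2/2c wait=9 total=29
k=4 load=t4/5c comp=t3/8c wait=8 total=37
k=5 load=t5/7c comp=t4/5c wait=7 total=44
k=6 load=t6/9c comp=t5/8c wait=9 total=53
k=7 load=- comp=t6/6c wait=6 total=59

end_cycle[3] = 29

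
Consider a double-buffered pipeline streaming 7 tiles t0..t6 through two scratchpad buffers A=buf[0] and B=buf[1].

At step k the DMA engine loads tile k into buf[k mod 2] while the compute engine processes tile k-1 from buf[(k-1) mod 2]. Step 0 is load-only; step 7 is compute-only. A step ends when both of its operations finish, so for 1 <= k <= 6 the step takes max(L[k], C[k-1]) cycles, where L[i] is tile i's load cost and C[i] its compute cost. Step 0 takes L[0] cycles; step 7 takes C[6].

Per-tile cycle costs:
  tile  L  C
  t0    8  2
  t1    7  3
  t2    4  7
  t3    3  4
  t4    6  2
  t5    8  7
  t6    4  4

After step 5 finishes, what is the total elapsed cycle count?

end_cycle[5] = 40

step 0: L[0]=8 → dur=8, Σ=8 | A=load:t0 B=idle [load-only]
step 1: L[1]=7 C[0]=2 → dur=7, Σ=15 | A=compute:t0 B=load:t1 [load-bound]
step 2: L[2]=4 C[1]=3 → dur=4, Σ=19 | A=load:t2 B=compute:t1 [load-bound]
step 3: L[3]=3 C[2]=7 → dur=7, Σ=26 | A=compute:t2 B=load:t3 [compute-bound]
step 4: L[4]=6 C[3]=4 → dur=6, Σ=32 | A=load:t4 B=compute:t3 [load-bound]
step 5: L[5]=8 C[4]=2 → dur=8, Σ=40 | A=compute:t4 B=load:t5 [load-bound]
step 6: L[6]=4 C[5]=7 → dur=7, Σ=47 | A=load:t6 B=compute:t5 [compute-bound]
step 7: C[6]=4 → dur=4, Σ=51 | A=compute:t6 B=idle [compute-only]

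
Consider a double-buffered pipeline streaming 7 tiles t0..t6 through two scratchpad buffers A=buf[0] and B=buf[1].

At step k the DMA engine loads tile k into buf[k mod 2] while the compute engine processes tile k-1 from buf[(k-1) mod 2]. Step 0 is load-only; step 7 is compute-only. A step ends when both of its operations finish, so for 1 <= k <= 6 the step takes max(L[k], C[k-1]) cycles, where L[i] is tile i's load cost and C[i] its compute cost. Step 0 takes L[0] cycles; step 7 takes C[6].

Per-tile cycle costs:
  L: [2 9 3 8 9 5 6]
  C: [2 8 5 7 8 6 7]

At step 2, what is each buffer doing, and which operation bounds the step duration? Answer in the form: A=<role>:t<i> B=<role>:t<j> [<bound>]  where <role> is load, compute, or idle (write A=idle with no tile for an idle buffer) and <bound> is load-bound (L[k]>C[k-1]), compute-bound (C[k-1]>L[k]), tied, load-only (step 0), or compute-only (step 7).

step 2: A=load:t2 B=compute:t1 [compute-bound]

k=0 load=t0/2c comp=- wait=2 total=2
k=1 load=t1/9c comp=t0/2c wait=9 total=11
k=2 load=t2/3c comp=t1/8c wait=8 total=19
k=3 load=t3/8c comp=t2/5c wait=8 total=27
k=4 load=t4/9c comp=t3/7c wait=9 total=36
k=5 load=t5/5c comp=t4/8c wait=8 total=44
k=6 load=t6/6c comp=t5/6c wait=6 total=50
k=7 load=- comp=t6/7c wait=7 total=57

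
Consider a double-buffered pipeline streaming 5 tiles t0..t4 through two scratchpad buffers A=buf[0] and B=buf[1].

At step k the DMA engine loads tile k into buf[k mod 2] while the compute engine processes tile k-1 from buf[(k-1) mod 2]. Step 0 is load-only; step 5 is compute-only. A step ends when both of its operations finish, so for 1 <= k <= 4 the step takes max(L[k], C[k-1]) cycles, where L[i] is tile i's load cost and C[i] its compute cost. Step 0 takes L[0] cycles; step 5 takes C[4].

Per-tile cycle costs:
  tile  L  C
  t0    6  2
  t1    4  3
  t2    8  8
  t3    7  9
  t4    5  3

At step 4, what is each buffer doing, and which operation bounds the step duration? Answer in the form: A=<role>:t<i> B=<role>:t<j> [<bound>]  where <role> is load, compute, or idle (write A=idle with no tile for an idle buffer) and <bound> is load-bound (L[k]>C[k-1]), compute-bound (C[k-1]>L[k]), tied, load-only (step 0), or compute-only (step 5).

step 4: A=load:t4 B=compute:t3 [compute-bound]

  0. 6=6c; end=6; A:t0 B:-
  1. max(4,2)=4c; end=10; A:t0 B:t1
  2. max(8,3)=8c; end=18; A:t2 B:t1
  3. max(7,8)=8c; end=26; A:t2 B:t3
  4. max(5,9)=9c; end=35; A:t4 B:t3
  5. 3=3c; end=38; A:t4 B:t3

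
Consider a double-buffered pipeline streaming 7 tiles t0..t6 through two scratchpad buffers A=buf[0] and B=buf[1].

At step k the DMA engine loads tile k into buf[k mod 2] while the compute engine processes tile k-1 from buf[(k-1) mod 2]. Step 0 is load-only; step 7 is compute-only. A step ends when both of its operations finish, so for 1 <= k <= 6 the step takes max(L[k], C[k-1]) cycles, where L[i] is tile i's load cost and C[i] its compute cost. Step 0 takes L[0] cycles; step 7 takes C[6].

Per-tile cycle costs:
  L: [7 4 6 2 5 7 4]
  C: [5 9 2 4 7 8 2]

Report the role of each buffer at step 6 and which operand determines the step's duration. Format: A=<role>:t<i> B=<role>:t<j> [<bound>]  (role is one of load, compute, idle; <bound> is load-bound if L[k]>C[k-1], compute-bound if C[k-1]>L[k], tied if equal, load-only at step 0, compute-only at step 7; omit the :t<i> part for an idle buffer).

step 6: A=load:t6 B=compute:t5 [compute-bound]

step 0: L[0]=7 → dur=7, Σ=7 | A=load:t0 B=idle [load-only]
step 1: L[1]=4 C[0]=5 → dur=5, Σ=12 | A=compute:t0 B=load:t1 [compute-bound]
step 2: L[2]=6 C[1]=9 → dur=9, Σ=21 | A=load:t2 B=compute:t1 [compute-bound]
step 3: L[3]=2 C[2]=2 → dur=2, Σ=23 | A=compute:t2 B=load:t3 [tied]
step 4: L[4]=5 C[3]=4 → dur=5, Σ=28 | A=load:t4 B=compute:t3 [load-bound]
step 5: L[5]=7 C[4]=7 → dur=7, Σ=35 | A=compute:t4 B=load:t5 [tied]
step 6: L[6]=4 C[5]=8 → dur=8, Σ=43 | A=load:t6 B=compute:t5 [compute-bound]
step 7: C[6]=2 → dur=2, Σ=45 | A=compute:t6 B=idle [compute-only]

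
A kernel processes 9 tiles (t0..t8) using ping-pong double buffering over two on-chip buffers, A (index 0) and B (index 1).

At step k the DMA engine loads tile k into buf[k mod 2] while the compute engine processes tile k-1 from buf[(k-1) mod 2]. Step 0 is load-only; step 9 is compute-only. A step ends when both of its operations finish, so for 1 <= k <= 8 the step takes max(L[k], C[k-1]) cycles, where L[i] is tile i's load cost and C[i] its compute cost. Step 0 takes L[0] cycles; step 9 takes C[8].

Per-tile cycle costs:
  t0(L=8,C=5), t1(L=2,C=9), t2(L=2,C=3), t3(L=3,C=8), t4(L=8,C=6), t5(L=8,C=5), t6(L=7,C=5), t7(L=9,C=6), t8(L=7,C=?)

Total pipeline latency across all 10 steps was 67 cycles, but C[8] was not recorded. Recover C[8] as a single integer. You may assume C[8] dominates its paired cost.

step 0 = dur = L[0]=8 = 8
step 1 = dur = max(L[1]=2, C[0]=5) = 5
step 2 = dur = max(L[2]=2, C[1]=9) = 9
step 3 = dur = max(L[3]=3, C[2]=3) = 3
step 4 = dur = max(L[4]=8, C[3]=8) = 8
step 5 = dur = max(L[5]=8, C[4]=6) = 8
step 6 = dur = max(L[6]=7, C[5]=5) = 7
step 7 = dur = max(L[7]=9, C[6]=5) = 9
step 8 = dur = max(L[8]=7, C[7]=6) = 7
step 9 = dur = C[8]=? = C[8]  (unknown; binding)
sum of known step durations = 64
dur[9] = total - known = 67 - 64 = 3
C[8] is the binding max in step 9, so C[8] = dur[9] = 3

C[8] = 3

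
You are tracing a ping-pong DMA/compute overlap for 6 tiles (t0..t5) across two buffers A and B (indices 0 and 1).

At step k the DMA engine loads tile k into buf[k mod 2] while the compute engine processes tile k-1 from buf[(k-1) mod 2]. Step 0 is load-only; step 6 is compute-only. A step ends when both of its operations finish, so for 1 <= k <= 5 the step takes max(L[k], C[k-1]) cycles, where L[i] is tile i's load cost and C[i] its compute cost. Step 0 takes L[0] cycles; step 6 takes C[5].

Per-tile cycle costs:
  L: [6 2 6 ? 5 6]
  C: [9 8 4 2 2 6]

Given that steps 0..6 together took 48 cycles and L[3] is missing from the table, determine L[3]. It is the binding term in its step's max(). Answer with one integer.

L[3] = 8

step 0 | dur = L[0]=6 = 6
step 1 | dur = max(L[1]=2, C[0]=9) = 9
step 2 | dur = max(L[2]=6, C[1]=8) = 8
step 3 | dur = max(L[3]=?, C[2]=4) = L[3]  (unknown; binding)
step 4 | dur = max(L[4]=5, C[3]=2) = 5
step 5 | dur = max(L[5]=6, C[4]=2) = 6
step 6 | dur = C[5]=6 = 6
sum of known step durations = 40
dur[3] = total - known = 48 - 40 = 8
L[3] is the binding max in step 3, so L[3] = dur[3] = 8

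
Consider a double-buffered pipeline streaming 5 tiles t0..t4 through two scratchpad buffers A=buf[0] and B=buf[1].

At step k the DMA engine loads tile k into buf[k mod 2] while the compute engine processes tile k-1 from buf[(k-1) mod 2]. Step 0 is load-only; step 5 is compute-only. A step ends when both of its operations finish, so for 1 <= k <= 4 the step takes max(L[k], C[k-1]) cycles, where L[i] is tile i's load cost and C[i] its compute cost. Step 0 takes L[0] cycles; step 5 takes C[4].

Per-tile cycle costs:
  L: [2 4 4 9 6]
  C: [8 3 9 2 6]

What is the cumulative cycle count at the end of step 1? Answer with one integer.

  0. 2=2c; end=2; A:t0 B:-
  1. max(4,8)=8c; end=10; A:t0 B:t1
  2. max(4,3)=4c; end=14; A:t2 B:t1
  3. max(9,9)=9c; end=23; A:t2 B:t3
  4. max(6,2)=6c; end=29; A:t4 B:t3
  5. 6=6c; end=35; A:t4 B:t3

end_cycle[1] = 10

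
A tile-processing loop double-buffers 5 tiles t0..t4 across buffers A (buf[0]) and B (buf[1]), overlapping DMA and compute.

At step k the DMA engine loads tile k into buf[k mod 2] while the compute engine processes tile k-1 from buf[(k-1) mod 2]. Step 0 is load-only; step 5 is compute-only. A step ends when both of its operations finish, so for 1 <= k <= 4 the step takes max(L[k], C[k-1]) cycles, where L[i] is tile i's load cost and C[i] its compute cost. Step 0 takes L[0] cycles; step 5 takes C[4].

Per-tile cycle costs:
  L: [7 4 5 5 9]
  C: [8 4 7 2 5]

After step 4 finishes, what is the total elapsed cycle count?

  0. 7=7c; end=7; A:t0 B:-
  1. max(4,8)=8c; end=15; A:t0 B:t1
  2. max(5,4)=5c; end=20; A:t2 B:t1
  3. max(5,7)=7c; end=27; A:t2 B:t3
  4. max(9,2)=9c; end=36; A:t4 B:t3
  5. 5=5c; end=41; A:t4 B:t3

end_cycle[4] = 36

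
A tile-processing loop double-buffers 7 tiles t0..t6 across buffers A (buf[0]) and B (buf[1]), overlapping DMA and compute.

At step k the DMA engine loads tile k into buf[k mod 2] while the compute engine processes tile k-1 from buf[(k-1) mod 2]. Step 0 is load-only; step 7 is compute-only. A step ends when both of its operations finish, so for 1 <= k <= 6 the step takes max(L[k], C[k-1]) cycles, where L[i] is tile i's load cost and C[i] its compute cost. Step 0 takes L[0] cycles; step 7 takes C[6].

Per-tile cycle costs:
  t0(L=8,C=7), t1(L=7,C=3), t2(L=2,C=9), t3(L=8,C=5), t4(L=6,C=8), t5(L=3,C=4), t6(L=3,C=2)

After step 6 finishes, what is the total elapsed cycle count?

end_cycle[6] = 45

k=0 load=t0/8c comp=- wait=8 total=8
k=1 load=t1/7c comp=t0/7c wait=7 total=15
k=2 load=t2/2c comp=t1/3c wait=3 total=18
k=3 load=t3/8c comp=t2/9c wait=9 total=27
k=4 load=t4/6c comp=t3/5c wait=6 total=33
k=5 load=t5/3c comp=t4/8c wait=8 total=41
k=6 load=t6/3c comp=t5/4c wait=4 total=45
k=7 load=- comp=t6/2c wait=2 total=47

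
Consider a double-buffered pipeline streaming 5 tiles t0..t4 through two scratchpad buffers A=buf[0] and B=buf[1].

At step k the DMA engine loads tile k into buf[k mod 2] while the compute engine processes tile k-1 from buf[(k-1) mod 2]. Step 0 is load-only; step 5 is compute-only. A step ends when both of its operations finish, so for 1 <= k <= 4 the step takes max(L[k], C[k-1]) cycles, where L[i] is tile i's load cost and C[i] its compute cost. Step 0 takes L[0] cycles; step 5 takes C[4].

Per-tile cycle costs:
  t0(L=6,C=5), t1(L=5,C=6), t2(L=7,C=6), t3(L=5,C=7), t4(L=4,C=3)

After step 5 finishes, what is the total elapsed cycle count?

[0] DMA t0→A (6c) ∥ CU idle ⇒ 6c, clock 6
[1] DMA t1→B (5c) ∥ CU A:t0 (5c) ⇒ 5c, clock 11
[2] DMA t2→A (7c) ∥ CU B:t1 (6c) ⇒ 7c, clock 18
[3] DMA t3→B (5c) ∥ CU A:t2 (6c) ⇒ 6c, clock 24
[4] DMA t4→A (4c) ∥ CU B:t3 (7c) ⇒ 7c, clock 31
[5] DMA idle ∥ CU A:t4 (3c) ⇒ 3c, clock 34

end_cycle[5] = 34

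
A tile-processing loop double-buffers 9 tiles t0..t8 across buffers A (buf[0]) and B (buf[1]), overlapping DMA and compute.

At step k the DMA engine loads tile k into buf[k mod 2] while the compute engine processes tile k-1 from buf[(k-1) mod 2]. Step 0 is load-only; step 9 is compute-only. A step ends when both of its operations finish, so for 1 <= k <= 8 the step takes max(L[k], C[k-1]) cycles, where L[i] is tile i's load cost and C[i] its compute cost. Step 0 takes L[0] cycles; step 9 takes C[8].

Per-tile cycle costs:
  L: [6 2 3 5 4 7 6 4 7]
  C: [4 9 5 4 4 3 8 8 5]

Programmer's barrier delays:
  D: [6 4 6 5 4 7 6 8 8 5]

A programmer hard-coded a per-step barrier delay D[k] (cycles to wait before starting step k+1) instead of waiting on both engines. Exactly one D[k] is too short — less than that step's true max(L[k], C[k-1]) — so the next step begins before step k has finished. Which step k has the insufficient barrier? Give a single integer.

hazard at step 2

step 0: need L[0]=6 = 6; D[0]=6 ok
step 1: need max(L[1]=2,C[0]=4) = 4; D[1]=4 ok
step 2: need max(L[2]=3,C[1]=9) = 9; D[2]=6 SHORT
step 3: need max(L[3]=5,C[2]=5) = 5; D[3]=5 ok
step 4: need max(L[4]=4,C[3]=4) = 4; D[4]=4 ok
step 5: need max(L[5]=7,C[4]=4) = 7; D[5]=7 ok
step 6: need max(L[6]=6,C[5]=3) = 6; D[6]=6 ok
step 7: need max(L[7]=4,C[6]=8) = 8; D[7]=8 ok
step 8: need max(L[8]=7,C[7]=8) = 8; D[8]=8 ok
step 9: need C[8]=5 = 5; D[9]=5 ok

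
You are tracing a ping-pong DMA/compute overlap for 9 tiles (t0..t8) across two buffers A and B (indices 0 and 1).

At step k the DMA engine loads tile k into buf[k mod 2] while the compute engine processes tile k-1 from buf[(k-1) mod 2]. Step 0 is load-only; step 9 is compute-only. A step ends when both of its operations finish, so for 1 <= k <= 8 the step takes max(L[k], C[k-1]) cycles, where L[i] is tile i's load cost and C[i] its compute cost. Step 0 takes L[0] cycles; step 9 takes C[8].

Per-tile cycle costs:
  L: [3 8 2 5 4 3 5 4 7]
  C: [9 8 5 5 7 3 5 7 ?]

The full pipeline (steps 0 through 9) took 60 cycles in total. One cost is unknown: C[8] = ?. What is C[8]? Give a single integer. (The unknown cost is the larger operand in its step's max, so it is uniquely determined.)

step 0 | dur = L[0]=3 = 3
step 1 | dur = max(L[1]=8, C[0]=9) = 9
step 2 | dur = max(L[2]=2, C[1]=8) = 8
step 3 | dur = max(L[3]=5, C[2]=5) = 5
step 4 | dur = max(L[4]=4, C[3]=5) = 5
step 5 | dur = max(L[5]=3, C[4]=7) = 7
step 6 | dur = max(L[6]=5, C[5]=3) = 5
step 7 | dur = max(L[7]=4, C[6]=5) = 5
step 8 | dur = max(L[8]=7, C[7]=7) = 7
step 9 | dur = C[8]=? = C[8]  (unknown; binding)
sum of known step durations = 54
dur[9] = total - known = 60 - 54 = 6
C[8] is the binding max in step 9, so C[8] = dur[9] = 6

C[8] = 6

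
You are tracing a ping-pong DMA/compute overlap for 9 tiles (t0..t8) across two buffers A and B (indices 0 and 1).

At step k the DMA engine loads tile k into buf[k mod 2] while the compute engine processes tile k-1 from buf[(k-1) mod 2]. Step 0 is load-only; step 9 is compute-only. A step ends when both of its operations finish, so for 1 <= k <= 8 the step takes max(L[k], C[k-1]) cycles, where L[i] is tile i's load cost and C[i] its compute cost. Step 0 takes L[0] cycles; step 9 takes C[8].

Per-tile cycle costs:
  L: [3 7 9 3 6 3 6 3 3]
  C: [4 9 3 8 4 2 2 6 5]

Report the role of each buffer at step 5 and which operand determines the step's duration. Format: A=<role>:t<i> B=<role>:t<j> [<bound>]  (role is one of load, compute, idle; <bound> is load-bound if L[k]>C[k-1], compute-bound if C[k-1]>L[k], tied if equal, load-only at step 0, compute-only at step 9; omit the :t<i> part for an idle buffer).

step 5: A=compute:t4 B=load:t5 [compute-bound]

k=0 load=t0/3c comp=- wait=3 total=3
k=1 load=t1/7c comp=t0/4c wait=7 total=10
k=2 load=t2/9c comp=t1/9c wait=9 total=19
k=3 load=t3/3c comp=t2/3c wait=3 total=22
k=4 load=t4/6c comp=t3/8c wait=8 total=30
k=5 load=t5/3c comp=t4/4c wait=4 total=34
k=6 load=t6/6c comp=t5/2c wait=6 total=40
k=7 load=t7/3c comp=t6/2c wait=3 total=43
k=8 load=t8/3c comp=t7/6c wait=6 total=49
k=9 load=- comp=t8/5c wait=5 total=54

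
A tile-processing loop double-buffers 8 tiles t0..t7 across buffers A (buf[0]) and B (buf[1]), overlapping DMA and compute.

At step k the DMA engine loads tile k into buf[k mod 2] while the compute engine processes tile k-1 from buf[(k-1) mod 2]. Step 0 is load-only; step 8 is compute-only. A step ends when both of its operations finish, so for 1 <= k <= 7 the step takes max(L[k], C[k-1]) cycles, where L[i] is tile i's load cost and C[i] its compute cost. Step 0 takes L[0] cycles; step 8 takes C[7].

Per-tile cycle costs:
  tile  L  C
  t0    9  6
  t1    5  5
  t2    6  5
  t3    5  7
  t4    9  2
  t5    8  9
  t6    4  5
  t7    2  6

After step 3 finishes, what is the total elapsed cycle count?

k=0 load=t0/9c comp=- wait=9 total=9
k=1 load=t1/5c comp=t0/6c wait=6 total=15
k=2 load=t2/6c comp=t1/5c wait=6 total=21
k=3 load=t3/5c comp=t2/5c wait=5 total=26
k=4 load=t4/9c comp=t3/7c wait=9 total=35
k=5 load=t5/8c comp=t4/2c wait=8 total=43
k=6 load=t6/4c comp=t5/9c wait=9 total=52
k=7 load=t7/2c comp=t6/5c wait=5 total=57
k=8 load=- comp=t7/6c wait=6 total=63

end_cycle[3] = 26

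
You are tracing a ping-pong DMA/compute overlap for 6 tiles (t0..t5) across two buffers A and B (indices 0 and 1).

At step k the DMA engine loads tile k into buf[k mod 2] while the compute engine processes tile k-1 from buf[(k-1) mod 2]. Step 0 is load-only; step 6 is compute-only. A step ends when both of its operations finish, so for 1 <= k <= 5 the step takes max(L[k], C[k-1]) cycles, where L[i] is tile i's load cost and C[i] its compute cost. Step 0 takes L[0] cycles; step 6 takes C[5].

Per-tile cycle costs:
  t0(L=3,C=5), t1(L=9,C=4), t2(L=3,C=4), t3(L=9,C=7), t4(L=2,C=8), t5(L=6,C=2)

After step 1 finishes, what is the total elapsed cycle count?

end_cycle[1] = 12

k=0 load=t0/3c comp=- wait=3 total=3
k=1 load=t1/9c comp=t0/5c wait=9 total=12
k=2 load=t2/3c comp=t1/4c wait=4 total=16
k=3 load=t3/9c comp=t2/4c wait=9 total=25
k=4 load=t4/2c comp=t3/7c wait=7 total=32
k=5 load=t5/6c comp=t4/8c wait=8 total=40
k=6 load=- comp=t5/2c wait=2 total=42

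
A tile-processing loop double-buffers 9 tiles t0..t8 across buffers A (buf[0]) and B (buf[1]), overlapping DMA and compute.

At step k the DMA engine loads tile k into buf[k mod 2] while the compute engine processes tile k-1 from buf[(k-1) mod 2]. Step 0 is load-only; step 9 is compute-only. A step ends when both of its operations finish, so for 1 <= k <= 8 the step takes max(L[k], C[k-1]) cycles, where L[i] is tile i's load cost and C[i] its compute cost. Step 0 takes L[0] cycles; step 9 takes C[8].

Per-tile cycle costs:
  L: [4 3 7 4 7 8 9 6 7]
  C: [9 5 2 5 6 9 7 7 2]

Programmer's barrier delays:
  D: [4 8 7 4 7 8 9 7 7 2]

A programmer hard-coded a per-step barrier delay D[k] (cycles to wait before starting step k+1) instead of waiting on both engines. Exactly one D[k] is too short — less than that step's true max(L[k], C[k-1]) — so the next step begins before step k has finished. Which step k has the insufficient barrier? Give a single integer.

[0] required=L[0]=4=4 vs D=4 ok
[1] required=max(L[1]=3,C[0]=9)=9 vs D=8 SHORT
[2] required=max(L[2]=7,C[1]=5)=7 vs D=7 ok
[3] required=max(L[3]=4,C[2]=2)=4 vs D=4 ok
[4] required=max(L[4]=7,C[3]=5)=7 vs D=7 ok
[5] required=max(L[5]=8,C[4]=6)=8 vs D=8 ok
[6] required=max(L[6]=9,C[5]=9)=9 vs D=9 ok
[7] required=max(L[7]=6,C[6]=7)=7 vs D=7 ok
[8] required=max(L[8]=7,C[7]=7)=7 vs D=7 ok
[9] required=C[8]=2=2 vs D=2 ok

hazard at step 1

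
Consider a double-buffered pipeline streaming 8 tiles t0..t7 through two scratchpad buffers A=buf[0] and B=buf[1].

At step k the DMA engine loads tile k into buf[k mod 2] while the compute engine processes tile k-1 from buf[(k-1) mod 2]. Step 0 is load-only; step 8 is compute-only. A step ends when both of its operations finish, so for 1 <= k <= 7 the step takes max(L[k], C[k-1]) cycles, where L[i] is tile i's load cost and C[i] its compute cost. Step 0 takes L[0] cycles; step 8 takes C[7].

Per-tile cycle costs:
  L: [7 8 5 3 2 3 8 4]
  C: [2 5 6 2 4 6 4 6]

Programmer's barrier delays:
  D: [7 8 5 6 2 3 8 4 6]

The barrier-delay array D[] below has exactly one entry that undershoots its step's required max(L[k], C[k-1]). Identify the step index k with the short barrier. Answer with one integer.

hazard at step 5

k=0 barrier L[0]=7→7c, D[0]=7 ok
k=1 barrier max(L[1]=8,C[0]=2)→8c, D[1]=8 ok
k=2 barrier max(L[2]=5,C[1]=5)→5c, D[2]=5 ok
k=3 barrier max(L[3]=3,C[2]=6)→6c, D[3]=6 ok
k=4 barrier max(L[4]=2,C[3]=2)→2c, D[4]=2 ok
k=5 barrier max(L[5]=3,C[4]=4)→4c, D[5]=3 SHORT
k=6 barrier max(L[6]=8,C[5]=6)→8c, D[6]=8 ok
k=7 barrier max(L[7]=4,C[6]=4)→4c, D[7]=4 ok
k=8 barrier C[7]=6→6c, D[8]=6 ok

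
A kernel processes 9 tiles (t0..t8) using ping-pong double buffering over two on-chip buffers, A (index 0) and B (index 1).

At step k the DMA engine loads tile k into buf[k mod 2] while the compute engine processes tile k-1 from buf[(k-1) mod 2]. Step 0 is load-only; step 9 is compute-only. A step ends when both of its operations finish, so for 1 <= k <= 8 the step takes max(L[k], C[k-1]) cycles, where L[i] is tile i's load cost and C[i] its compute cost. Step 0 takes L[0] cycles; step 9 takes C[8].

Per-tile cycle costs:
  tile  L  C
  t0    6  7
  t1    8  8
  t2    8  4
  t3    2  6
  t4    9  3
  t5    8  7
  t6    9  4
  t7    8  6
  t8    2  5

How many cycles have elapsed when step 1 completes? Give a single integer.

end_cycle[1] = 14

k=0 load=t0/6c comp=- wait=6 total=6
k=1 load=t1/8c comp=t0/7c wait=8 total=14
k=2 load=t2/8c comp=t1/8c wait=8 total=22
k=3 load=t3/2c comp=t2/4c wait=4 total=26
k=4 load=t4/9c comp=t3/6c wait=9 total=35
k=5 load=t5/8c comp=t4/3c wait=8 total=43
k=6 load=t6/9c comp=t5/7c wait=9 total=52
k=7 load=t7/8c comp=t6/4c wait=8 total=60
k=8 load=t8/2c comp=t7/6c wait=6 total=66
k=9 load=- comp=t8/5c wait=5 total=71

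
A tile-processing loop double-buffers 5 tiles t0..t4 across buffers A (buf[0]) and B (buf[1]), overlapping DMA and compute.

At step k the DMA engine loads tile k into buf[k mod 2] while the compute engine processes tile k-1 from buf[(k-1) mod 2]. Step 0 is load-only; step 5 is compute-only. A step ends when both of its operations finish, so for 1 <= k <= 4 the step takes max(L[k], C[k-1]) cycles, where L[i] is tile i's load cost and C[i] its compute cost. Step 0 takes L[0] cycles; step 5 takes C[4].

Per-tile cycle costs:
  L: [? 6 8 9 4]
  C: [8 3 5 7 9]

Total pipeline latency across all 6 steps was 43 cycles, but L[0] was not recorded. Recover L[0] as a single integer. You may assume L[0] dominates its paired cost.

L[0] = 2

step 0 | dur = L[0]=? = L[0]  (unknown; binding)
step 1 | dur = max(L[1]=6, C[0]=8) = 8
step 2 | dur = max(L[2]=8, C[1]=3) = 8
step 3 | dur = max(L[3]=9, C[2]=5) = 9
step 4 | dur = max(L[4]=4, C[3]=7) = 7
step 5 | dur = C[4]=9 = 9
sum of known step durations = 41
dur[0] = total - known = 43 - 41 = 2
L[0] is the binding max in step 0, so L[0] = dur[0] = 2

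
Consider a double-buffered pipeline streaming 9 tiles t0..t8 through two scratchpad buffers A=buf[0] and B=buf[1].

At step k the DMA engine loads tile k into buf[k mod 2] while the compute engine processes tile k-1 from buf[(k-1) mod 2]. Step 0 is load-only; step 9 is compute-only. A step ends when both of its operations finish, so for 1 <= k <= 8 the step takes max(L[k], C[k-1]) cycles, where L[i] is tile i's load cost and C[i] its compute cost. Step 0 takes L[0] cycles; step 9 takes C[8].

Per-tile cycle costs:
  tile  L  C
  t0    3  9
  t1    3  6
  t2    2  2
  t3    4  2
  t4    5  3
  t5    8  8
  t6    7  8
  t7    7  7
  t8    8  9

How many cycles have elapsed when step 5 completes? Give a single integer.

  0. 3=3c; end=3; A:t0 B:-
  1. max(3,9)=9c; end=12; A:t0 B:t1
  2. max(2,6)=6c; end=18; A:t2 B:t1
  3. max(4,2)=4c; end=22; A:t2 B:t3
  4. max(5,2)=5c; end=27; A:t4 B:t3
  5. max(8,3)=8c; end=35; A:t4 B:t5
  6. max(7,8)=8c; end=43; A:t6 B:t5
  7. max(7,8)=8c; end=51; A:t6 B:t7
  8. max(8,7)=8c; end=59; A:t8 B:t7
  9. 9=9c; end=68; A:t8 B:t7

end_cycle[5] = 35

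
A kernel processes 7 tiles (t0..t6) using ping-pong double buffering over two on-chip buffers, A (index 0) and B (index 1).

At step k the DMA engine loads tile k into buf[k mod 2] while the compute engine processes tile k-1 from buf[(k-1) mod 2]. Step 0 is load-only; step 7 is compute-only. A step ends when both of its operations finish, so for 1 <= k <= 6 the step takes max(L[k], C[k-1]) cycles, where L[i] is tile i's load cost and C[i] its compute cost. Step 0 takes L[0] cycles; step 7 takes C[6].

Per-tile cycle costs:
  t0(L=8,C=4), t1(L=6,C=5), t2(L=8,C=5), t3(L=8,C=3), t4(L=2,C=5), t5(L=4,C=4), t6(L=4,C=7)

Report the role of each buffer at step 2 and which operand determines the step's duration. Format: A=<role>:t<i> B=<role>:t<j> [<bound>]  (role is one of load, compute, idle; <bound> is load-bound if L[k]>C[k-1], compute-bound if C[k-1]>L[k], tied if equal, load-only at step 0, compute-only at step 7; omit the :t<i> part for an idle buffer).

  0. 8=8c; end=8; A:t0 B:-
  1. max(6,4)=6c; end=14; A:t0 B:t1
  2. max(8,5)=8c; end=22; A:t2 B:t1
  3. max(8,5)=8c; end=30; A:t2 B:t3
  4. max(2,3)=3c; end=33; A:t4 B:t3
  5. max(4,5)=5c; end=38; A:t4 B:t5
  6. max(4,4)=4c; end=42; A:t6 B:t5
  7. 7=7c; end=49; A:t6 B:t5

step 2: A=load:t2 B=compute:t1 [load-bound]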